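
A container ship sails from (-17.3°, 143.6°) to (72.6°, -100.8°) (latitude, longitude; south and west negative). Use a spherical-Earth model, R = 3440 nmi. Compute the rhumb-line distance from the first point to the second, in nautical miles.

7349 nmi

Δψ = ln[tan(π/4+φ₂/2)/tan(π/4+φ₁/2)] = +2.1838;  Δφ = +1.5691 rad,  Δλ = +2.0176 rad
q = Δφ/Δψ = 0.7185
d = R·√(Δφ² + q²Δλ²) = 3440·2.13620 = 7349 nmi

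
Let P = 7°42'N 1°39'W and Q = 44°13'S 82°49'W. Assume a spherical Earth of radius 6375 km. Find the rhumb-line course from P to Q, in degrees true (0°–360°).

234.9°

Δψ = ln[tan(π/4+φ₂/2)/tan(π/4+φ₁/2)] = -0.9970
Δλ = -1.4166 rad (taken the short way round)
course = atan2(Δλ, Δψ) = 234.86°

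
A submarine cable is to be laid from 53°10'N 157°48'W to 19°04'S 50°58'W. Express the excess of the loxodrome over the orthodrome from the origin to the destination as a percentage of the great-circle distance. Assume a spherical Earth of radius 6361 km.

Great circle: σ = 2.0104 rad → d_gc = Rσ = 12787.9 km
Rhumb: Δφ = -1.2607, Δλ = +1.8646, Δψ = -1.4388, q = Δφ/Δψ = 0.8762 → d_rh = R√(Δφ²+q²Δλ²) = 13127.1 km
Excess = (13127.1 − 12787.9) / 12787.9 = 339.2 / 12787.9 = 2.653% ≈ 2.7%

2.7%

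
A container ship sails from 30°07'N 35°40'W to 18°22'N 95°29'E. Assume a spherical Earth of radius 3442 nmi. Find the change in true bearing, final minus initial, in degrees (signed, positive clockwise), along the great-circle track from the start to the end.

At departure: θ₁ = atan2(sin Δλ cos φ₂, cos φ₁ sin φ₂ − sin φ₁ cos φ₂ cos Δλ) = 50.65°
At arrival: θ₂ = atan2(sin Δλ cos φ₁, −cos φ₂ sin φ₁ + sin φ₂ cos φ₁ cos Δλ) = 135.18°
Δθ = θ₂ − θ₁ = +84.5°

+84.5°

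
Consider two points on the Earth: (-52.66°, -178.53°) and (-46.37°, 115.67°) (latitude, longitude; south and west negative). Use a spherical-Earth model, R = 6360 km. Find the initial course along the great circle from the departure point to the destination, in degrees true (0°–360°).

N = sin Δλ·cos φ₂ = -0.6294;  D = cos φ₁ sin φ₂ − sin φ₁ cos φ₂ cos Δλ = -0.2141
initial course = atan2(N, D) = 251.21°

251.2°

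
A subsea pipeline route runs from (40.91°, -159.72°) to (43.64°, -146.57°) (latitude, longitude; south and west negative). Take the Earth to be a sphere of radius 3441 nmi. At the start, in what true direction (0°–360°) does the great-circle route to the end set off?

θ = atan2( sin Δλ·cos φ₂ ,  cos φ₁ sin φ₂ − sin φ₁ cos φ₂ cos Δλ )
  = atan2(+0.1646, +0.0601) = 69.96°

70.0°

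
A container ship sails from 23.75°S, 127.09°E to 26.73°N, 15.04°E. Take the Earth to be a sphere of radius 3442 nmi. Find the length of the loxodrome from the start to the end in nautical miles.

7179 nmi

Δψ = ln[tan(π/4+φ₂/2)/tan(π/4+φ₁/2)] = +0.9114;  Δφ = +0.8810 rad,  Δλ = -1.9556 rad
q = Δφ/Δψ = 0.9667
d = R·√(Δφ² + q²Δλ²) = 3442·2.08580 = 7179 nmi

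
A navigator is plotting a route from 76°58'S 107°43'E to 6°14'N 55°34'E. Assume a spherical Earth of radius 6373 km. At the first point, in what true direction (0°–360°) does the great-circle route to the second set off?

θ = atan2( sin Δλ·cos φ₂ ,  cos φ₁ sin φ₂ − sin φ₁ cos φ₂ cos Δλ )
  = atan2(-0.7850, +0.6187) = 308.25°

308.2°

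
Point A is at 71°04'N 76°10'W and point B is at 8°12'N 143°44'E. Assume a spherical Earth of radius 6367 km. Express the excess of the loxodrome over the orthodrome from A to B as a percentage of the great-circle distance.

16.7%

Great circle: σ = 1.6825 rad → d_gc = Rσ = 10712.4 km
Rhumb: Δφ = -1.0972, Δλ = -2.4452, Δψ = -1.6477, q = Δφ/Δψ = 0.6659 → d_rh = R√(Δφ²+q²Δλ²) = 12501.6 km
Excess = (12501.6 − 10712.4) / 10712.4 = 1789.2 / 10712.4 = 16.70% ≈ 16.7%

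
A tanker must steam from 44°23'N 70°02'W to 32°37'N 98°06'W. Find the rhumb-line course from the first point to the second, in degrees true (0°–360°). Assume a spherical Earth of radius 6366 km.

241.7°

Meridional parts: M(φ₁)=+0.8662, M(φ₂)=+0.6028 → ΔM = -0.2635;  Δλ = -0.4899 rad
tan C = Δλ / ΔM = +1.8593 → C = 241.73°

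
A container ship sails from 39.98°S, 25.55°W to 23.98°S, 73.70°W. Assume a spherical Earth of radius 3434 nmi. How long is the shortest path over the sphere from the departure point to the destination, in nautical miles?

2593 nmi

Haversine: a = sin²(Δφ/2)+cos φ₁ cos φ₂ sin²(Δλ/2) = 0.13588;  σ = 2·atan2(√a,√(1−a))
σ = 43.260° → d = Rσ = 3434·0.75504 = 2593 nmi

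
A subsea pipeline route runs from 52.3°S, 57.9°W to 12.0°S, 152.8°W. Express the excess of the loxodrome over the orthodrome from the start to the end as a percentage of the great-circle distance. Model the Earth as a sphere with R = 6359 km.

Great circle: σ = 1.4571 rad → d_gc = Rσ = 9266.0 km
Rhumb: Δφ = +0.7034, Δλ = -1.6563, Δψ = +0.8637, q = Δφ/Δψ = 0.8144 → d_rh = R√(Δφ²+q²Δλ²) = 9673.4 km
Excess = (9673.4 − 9266.0) / 9266.0 = 407.4 / 9266.0 = 4.40% ≈ 4.4%

4.4%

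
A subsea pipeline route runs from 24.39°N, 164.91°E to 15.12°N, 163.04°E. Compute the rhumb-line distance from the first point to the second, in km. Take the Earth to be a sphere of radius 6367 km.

1048 km

Δψ = ln[tan(π/4+φ₂/2)/tan(π/4+φ₁/2)] = -0.1721;  Δφ = -0.1618 rad,  Δλ = -0.0326 rad
q = Δφ/Δψ = 0.9399
d = R·√(Δφ² + q²Δλ²) = 6367·0.16467 = 1048 km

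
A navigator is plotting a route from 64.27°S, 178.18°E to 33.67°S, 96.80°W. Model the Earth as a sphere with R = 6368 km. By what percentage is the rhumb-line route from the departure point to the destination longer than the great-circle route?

Great circle: σ = 1.0112 rad → d_gc = Rσ = 6439.6 km
Rhumb: Δφ = +0.5341, Δλ = +1.4839, Δψ = +0.8520, q = Δφ/Δψ = 0.6269 → d_rh = R√(Δφ²+q²Δλ²) = 6830.3 km
Excess = (6830.3 − 6439.6) / 6439.6 = 390.7 / 6439.6 = 6.07% ≈ 6.1%

6.1%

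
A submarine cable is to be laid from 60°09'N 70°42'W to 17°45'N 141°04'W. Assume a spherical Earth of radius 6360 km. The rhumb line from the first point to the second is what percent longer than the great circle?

Great circle: σ = 1.1333 rad → d_gc = Rσ = 7207.6 km
Rhumb: Δφ = -0.7400, Δλ = -1.2281, Δψ = -1.0073, q = Δφ/Δψ = 0.7346 → d_rh = R√(Δφ²+q²Δλ²) = 7421.4 km
Excess = (7421.4 − 7207.6) / 7207.6 = 213.8 / 7207.6 = 2.97% ≈ 3.0%

3.0%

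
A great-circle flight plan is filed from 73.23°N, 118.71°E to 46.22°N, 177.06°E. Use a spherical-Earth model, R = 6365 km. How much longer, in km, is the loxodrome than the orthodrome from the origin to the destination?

Great circle: cos σ = sin φ₁ sin φ₂ + cos φ₁ cos φ₂ cos Δλ,  σ = 0.6501 rad → d_gc = 4137.6 km
Rhumb line: Δψ = -1.0028, q = Δφ/Δψ = 0.4701, d_rh = R√(Δφ²+q²Δλ²) = 4276.6 km
Excess = 4276.6 − 4137.6 = 139.0 ≈ 139 km

139 km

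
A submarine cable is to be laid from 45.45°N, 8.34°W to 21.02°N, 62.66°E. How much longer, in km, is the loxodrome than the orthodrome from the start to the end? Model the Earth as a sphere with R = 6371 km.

Great circle: cos σ = sin φ₁ sin φ₂ + cos φ₁ cos φ₂ cos Δλ,  σ = 1.0828 rad → d_gc = 6898.8 km
Rhumb line: Δψ = -0.5171, q = Δφ/Δψ = 0.8245, d_rh = R√(Δφ²+q²Δλ²) = 7053.4 km
Excess = 7053.4 − 6898.8 = 154.6 ≈ 155 km

155 km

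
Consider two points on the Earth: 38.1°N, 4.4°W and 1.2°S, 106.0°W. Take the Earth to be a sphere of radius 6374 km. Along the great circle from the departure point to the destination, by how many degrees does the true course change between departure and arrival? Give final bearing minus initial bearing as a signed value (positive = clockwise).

Initial bearing θ₁ = atan2(sin Δλ cos φ₂, cos φ₁ sin φ₂ − sin φ₁ cos φ₂ cos Δλ) = 276.27°
Final bearing θ₂ = (initial bearing from the destination back to the start) + 180° = 231.48°
Δθ = θ₂ − θ₁ = -44.8°

-44.8°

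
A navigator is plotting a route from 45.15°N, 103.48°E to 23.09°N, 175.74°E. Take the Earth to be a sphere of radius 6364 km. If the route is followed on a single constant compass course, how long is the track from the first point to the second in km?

Rhumb course C = atan2(Δλ, Δψ) with Δψ = ln[tan(π/4+φ₂/2)/tan(π/4+φ₁/2)] = -0.4707, Δλ = +1.2612 → C = 110.47°
d = R·|Δφ| / |cos C| = 6364·0.38502 / 0.34967 = 7007 km

7007 km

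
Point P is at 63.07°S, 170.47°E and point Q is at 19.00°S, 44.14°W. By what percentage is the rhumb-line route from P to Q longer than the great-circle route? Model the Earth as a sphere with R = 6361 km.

Great circle: σ = 1.6330 rad → d_gc = Rσ = 10387.6 km
Rhumb: Δφ = +0.7692, Δλ = +2.5375, Δψ = +1.0916, q = Δφ/Δψ = 0.7046 → d_rh = R√(Δφ²+q²Δλ²) = 12381.0 km
Excess = (12381.0 − 10387.6) / 10387.6 = 1993.4 / 10387.6 = 19.19% ≈ 19.2%

19.2%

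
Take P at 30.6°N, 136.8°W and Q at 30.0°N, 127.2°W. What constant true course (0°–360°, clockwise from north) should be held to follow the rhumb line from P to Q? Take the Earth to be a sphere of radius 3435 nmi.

Δψ = ln[tan(π/4+φ₂/2)/tan(π/4+φ₁/2)] = -0.0121
Δλ = +0.1676 rad (taken the short way round)
course = atan2(Δλ, Δψ) = 94.14°

94.1°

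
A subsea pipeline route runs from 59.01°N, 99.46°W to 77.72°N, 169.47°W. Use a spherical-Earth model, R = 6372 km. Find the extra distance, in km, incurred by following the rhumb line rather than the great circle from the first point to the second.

178 km

Great circle: cos σ = sin φ₁ sin φ₂ + cos φ₁ cos φ₂ cos Δλ,  σ = 0.5052 rad → d_gc = 3219.1 km
Rhumb line: Δψ = +0.9467, q = Δφ/Δψ = 0.3450, d_rh = R√(Δφ²+q²Δλ²) = 3397.5 km
Excess = 3397.5 − 3219.1 = 178.4 ≈ 178 km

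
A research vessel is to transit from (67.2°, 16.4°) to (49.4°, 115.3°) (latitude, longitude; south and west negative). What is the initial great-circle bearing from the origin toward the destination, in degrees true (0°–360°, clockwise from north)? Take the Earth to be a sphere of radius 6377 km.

N = sin Δλ·cos φ₂ = +0.6429;  D = cos φ₁ sin φ₂ − sin φ₁ cos φ₂ cos Δλ = +0.3870
initial course = atan2(N, D) = 58.95°

59.0°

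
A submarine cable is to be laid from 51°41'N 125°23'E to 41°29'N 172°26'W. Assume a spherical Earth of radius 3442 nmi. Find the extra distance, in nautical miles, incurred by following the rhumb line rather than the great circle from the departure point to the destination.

Great circle: cos σ = sin φ₁ sin φ₂ + cos φ₁ cos φ₂ cos Δλ,  σ = 0.7430 rad → d_gc = 2557.3 nmi
Rhumb line: Δψ = -0.2601, q = Δφ/Δψ = 0.6844, d_rh = R√(Δφ²+q²Δλ²) = 2628.9 nmi
Excess = 2628.9 − 2557.3 = 71.6 ≈ 72 nmi

72 nmi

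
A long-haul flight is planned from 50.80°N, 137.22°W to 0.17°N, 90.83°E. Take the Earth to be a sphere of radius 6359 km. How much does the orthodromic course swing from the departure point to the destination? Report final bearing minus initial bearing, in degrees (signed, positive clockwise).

Initial bearing θ₁ = atan2(sin Δλ cos φ₂, cos φ₁ sin φ₂ − sin φ₁ cos φ₂ cos Δλ) = 304.96°
Final bearing θ₂ = (initial bearing from the destination back to the start) + 180° = 211.20°
Δθ = θ₂ − θ₁ = -93.8°

-93.8°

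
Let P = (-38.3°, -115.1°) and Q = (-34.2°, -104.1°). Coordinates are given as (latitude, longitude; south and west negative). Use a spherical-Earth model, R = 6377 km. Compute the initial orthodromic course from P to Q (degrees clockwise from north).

68.5°

θ = atan2( sin Δλ·cos φ₂ ,  cos φ₁ sin φ₂ − sin φ₁ cos φ₂ cos Δλ )
  = atan2(+0.1578, +0.0621) = 68.53°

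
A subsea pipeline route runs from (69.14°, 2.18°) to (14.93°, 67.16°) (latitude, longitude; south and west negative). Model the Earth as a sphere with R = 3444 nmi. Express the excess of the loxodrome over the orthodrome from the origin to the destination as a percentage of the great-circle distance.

Great circle: σ = 1.1742 rad → d_gc = Rσ = 4044.0 nmi
Rhumb: Δφ = -0.9461, Δλ = +1.1341, Δψ = -1.4288, q = Δφ/Δψ = 0.6622 → d_rh = R√(Δφ²+q²Δλ²) = 4160.2 nmi
Excess = (4160.2 − 4044.0) / 4044.0 = 116.2 / 4044.0 = 2.87% ≈ 2.9%

2.9%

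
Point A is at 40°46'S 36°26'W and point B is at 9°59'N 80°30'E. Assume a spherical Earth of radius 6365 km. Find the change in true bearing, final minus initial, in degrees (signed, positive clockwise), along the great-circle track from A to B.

-51.2°

Initial bearing θ₁ = atan2(sin Δλ cos φ₂, cos φ₁ sin φ₂ − sin φ₁ cos φ₂ cos Δλ) = 100.33°
Final bearing θ₂ = (initial bearing from the destination back to the start) + 180° = 49.16°
Δθ = θ₂ − θ₁ = -51.2°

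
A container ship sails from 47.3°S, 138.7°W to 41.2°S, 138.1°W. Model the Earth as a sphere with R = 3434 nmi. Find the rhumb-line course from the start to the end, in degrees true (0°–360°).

Δψ = ln[tan(π/4+φ₂/2)/tan(π/4+φ₁/2)] = +0.1488
Δλ = +0.0105 rad (taken the short way round)
course = atan2(Δλ, Δψ) = 4.02°

4.0°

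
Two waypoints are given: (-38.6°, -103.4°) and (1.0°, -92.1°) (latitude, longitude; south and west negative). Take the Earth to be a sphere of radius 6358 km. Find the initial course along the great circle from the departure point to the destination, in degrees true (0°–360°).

N = sin Δλ·cos φ₂ = +0.1959;  D = cos φ₁ sin φ₂ − sin φ₁ cos φ₂ cos Δλ = +0.6253
initial course = atan2(N, D) = 17.40°

17.4°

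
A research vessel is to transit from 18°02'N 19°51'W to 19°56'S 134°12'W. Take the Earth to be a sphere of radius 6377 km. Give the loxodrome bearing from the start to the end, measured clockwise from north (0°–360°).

Δψ = ln[tan(π/4+φ₂/2)/tan(π/4+φ₁/2)] = -0.6752
Δλ = -1.9958 rad (taken the short way round)
course = atan2(Δλ, Δψ) = 251.31°

251.3°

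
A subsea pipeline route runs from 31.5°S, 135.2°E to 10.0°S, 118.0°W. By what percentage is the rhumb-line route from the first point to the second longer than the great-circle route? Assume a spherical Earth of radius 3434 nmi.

Great circle: σ = 1.7234 rad → d_gc = Rσ = 5918.0 nmi
Rhumb: Δφ = +0.3752, Δλ = +1.8640, Δψ = +0.4043, q = Δφ/Δψ = 0.9280 → d_rh = R√(Δφ²+q²Δλ²) = 6078.5 nmi
Excess = (6078.5 − 5918.0) / 5918.0 = 160.5 / 5918.0 = 2.71% ≈ 2.7%

2.7%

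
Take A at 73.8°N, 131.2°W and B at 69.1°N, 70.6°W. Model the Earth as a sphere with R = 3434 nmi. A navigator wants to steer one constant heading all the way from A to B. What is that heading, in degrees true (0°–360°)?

Meridional parts: M(φ₁)=+1.9497, M(φ₂)=+1.6904 → ΔM = -0.2592;  Δλ = +1.0577 rad
tan C = Δλ / ΔM = -4.0802 → C = 103.77°

103.8°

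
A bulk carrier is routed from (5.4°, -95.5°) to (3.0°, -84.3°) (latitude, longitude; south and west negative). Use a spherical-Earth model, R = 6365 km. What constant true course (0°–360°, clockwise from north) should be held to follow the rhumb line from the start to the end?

102.1°

Δψ = ln[tan(π/4+φ₂/2)/tan(π/4+φ₁/2)] = -0.0420
Δλ = +0.1955 rad (taken the short way round)
course = atan2(Δλ, Δψ) = 102.13°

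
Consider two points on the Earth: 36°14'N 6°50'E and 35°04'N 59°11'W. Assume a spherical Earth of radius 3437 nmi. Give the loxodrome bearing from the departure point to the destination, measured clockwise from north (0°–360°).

268.8°

Meridional parts: M(φ₁)=+0.6793, M(φ₂)=+0.6543 → ΔM = -0.0251;  Δλ = -1.1522 rad
tan C = Δλ / ΔM = +45.9795 → C = 268.75°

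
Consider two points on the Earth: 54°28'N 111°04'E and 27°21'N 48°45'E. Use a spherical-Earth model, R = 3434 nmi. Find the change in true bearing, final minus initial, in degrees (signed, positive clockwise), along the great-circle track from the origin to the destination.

-44.3°

Initial bearing θ₁ = atan2(sin Δλ cos φ₂, cos φ₁ sin φ₂ − sin φ₁ cos φ₂ cos Δλ) = 265.00°
Final bearing θ₂ = (initial bearing from the destination back to the start) + 180° = 220.68°
Δθ = θ₂ − θ₁ = -44.3°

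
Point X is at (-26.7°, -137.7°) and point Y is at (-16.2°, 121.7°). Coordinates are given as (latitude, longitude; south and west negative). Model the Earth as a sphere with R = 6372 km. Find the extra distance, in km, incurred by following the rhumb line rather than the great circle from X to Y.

Great circle: cos σ = sin φ₁ sin φ₂ + cos φ₁ cos φ₂ cos Δλ,  σ = 1.6033 rad → d_gc = 10216.0 km
Rhumb line: Δψ = +0.1973, q = Δφ/Δψ = 0.9290, d_rh = R√(Δφ²+q²Δλ²) = 10459.3 km
Excess = 10459.3 − 10216.0 = 243.3 ≈ 243 km

243 km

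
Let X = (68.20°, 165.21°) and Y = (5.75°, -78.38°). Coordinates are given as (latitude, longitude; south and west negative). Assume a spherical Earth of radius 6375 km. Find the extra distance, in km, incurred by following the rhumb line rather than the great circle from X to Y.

Great circle: cos σ = sin φ₁ sin φ₂ + cos φ₁ cos φ₂ cos Δλ,  σ = 1.6422 rad → d_gc = 10468.9 km
Rhumb line: Δψ = -1.5468, q = Δφ/Δψ = 0.7047, d_rh = R√(Δφ²+q²Δλ²) = 11471.0 km
Excess = 11471.0 − 10468.9 = 1002.1 ≈ 1002 km

1002 km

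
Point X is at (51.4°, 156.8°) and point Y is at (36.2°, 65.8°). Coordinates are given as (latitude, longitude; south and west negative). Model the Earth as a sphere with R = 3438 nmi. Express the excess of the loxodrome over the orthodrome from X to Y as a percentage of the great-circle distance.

Great circle: σ = 1.1009 rad → d_gc = Rσ = 3784.9 nmi
Rhumb: Δφ = -0.2653, Δλ = -1.5882, Δψ = -0.3707, q = Δφ/Δψ = 0.7157 → d_rh = R√(Δφ²+q²Δλ²) = 4013.1 nmi
Excess = (4013.1 − 3784.9) / 3784.9 = 228.2 / 3784.9 = 6.03% ≈ 6.0%

6.0%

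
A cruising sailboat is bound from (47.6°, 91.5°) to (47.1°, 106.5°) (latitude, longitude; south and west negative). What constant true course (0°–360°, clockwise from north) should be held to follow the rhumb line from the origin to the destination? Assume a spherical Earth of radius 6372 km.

Δψ = ln[tan(π/4+φ₂/2)/tan(π/4+φ₁/2)] = -0.0129
Δλ = +0.2618 rad (taken the short way round)
course = atan2(Δλ, Δψ) = 92.82°

92.8°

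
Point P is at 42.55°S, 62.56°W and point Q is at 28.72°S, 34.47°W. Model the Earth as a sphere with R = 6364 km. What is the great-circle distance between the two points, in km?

Haversine: a = sin²(Δφ/2)+cos φ₁ cos φ₂ sin²(Δλ/2) = 0.05255;  σ = 2·atan2(√a,√(1−a))
σ = 26.503° → d = Rσ = 6364·0.46257 = 2944 km

2944 km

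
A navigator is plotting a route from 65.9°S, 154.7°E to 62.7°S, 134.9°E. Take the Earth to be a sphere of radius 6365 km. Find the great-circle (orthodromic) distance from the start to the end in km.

1013 km

cos σ = sin φ₁ sin φ₂ + cos φ₁ cos φ₂ cos Δλ
      = sin(-65.90°)sin(-62.70°) + cos(-65.90°)cos(-62.70°)cos(-19.80°) = 0.9874
σ = 9.116° → d = Rσ = 6365·0.15911 = 1013 km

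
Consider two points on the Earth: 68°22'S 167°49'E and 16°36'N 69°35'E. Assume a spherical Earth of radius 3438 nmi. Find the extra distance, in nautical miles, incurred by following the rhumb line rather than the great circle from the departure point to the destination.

Great circle: cos σ = sin φ₁ sin φ₂ + cos φ₁ cos φ₂ cos Δλ,  σ = 1.8925 rad → d_gc = 6506.3 nmi
Rhumb line: Δψ = +1.9490, q = Δφ/Δψ = 0.7609, d_rh = R√(Δφ²+q²Δλ²) = 6790.3 nmi
Excess = 6790.3 − 6506.3 = 284.0 ≈ 284 nmi

284 nmi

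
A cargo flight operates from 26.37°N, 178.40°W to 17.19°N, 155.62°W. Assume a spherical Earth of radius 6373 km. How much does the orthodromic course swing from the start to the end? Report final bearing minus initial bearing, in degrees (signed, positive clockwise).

+8.6°

Initial bearing θ₁ = atan2(sin Δλ cos φ₂, cos φ₁ sin φ₂ − sin φ₁ cos φ₂ cos Δλ) = 108.87°
Final bearing θ₂ = (initial bearing from the destination back to the start) + 180° = 117.45°
Δθ = θ₂ − θ₁ = +8.6°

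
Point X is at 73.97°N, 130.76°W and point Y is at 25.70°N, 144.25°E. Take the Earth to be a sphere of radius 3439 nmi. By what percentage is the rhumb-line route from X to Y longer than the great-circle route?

6.2%

Great circle: σ = 1.1168 rad → d_gc = Rσ = 3840.8 nmi
Rhumb: Δφ = -0.8425, Δλ = -1.4834, Δψ = -1.4960, q = Δφ/Δψ = 0.5632 → d_rh = R√(Δφ²+q²Δλ²) = 4080.1 nmi
Excess = (4080.1 − 3840.8) / 3840.8 = 239.3 / 3840.8 = 6.23% ≈ 6.2%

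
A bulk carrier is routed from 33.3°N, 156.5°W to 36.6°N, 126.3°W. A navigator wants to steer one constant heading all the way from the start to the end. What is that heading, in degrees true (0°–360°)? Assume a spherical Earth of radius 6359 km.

Δψ = ln[tan(π/4+φ₂/2)/tan(π/4+φ₁/2)] = +0.0703
Δλ = +0.5271 rad (taken the short way round)
course = atan2(Δλ, Δψ) = 82.40°

82.4°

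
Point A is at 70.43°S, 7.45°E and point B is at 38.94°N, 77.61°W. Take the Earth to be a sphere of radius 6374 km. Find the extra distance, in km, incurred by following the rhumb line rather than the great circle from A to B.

280 km

Great circle: cos σ = sin φ₁ sin φ₂ + cos φ₁ cos φ₂ cos Δλ,  σ = 2.1770 rad → d_gc = 13876.30 km
Rhumb line: Δψ = +2.4965, q = Δφ/Δψ = 0.7646, d_rh = R√(Δφ²+q²Δλ²) = 14155.83 km
Excess = 14155.83 − 13876.30 = 279.53 ≈ 280 km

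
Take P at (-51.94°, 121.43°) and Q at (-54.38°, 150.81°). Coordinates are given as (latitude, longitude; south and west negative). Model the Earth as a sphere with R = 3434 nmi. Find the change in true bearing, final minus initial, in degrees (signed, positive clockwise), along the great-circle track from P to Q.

-23.7°

At departure: θ₁ = atan2(sin Δλ cos φ₂, cos φ₁ sin φ₂ − sin φ₁ cos φ₂ cos Δλ) = 109.57°
At arrival: θ₂ = atan2(sin Δλ cos φ₁, −cos φ₂ sin φ₁ + sin φ₂ cos φ₁ cos Δλ) = 85.86°
Δθ = θ₂ − θ₁ = -23.7°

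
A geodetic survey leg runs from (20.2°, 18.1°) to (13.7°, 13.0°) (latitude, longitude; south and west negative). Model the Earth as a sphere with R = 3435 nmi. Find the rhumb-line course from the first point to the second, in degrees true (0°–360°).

Δψ = ln[tan(π/4+φ₂/2)/tan(π/4+φ₁/2)] = -0.1187
Δλ = -0.0890 rad (taken the short way round)
course = atan2(Δλ, Δψ) = 216.87°

216.9°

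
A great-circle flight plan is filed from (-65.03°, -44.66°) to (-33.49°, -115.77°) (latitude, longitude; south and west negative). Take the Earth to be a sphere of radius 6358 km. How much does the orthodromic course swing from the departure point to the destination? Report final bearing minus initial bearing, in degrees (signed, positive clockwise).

At departure: θ₁ = atan2(sin Δλ cos φ₂, cos φ₁ sin φ₂ − sin φ₁ cos φ₂ cos Δλ) = 270.86°
At arrival: θ₂ = atan2(sin Δλ cos φ₁, −cos φ₂ sin φ₁ + sin φ₂ cos φ₁ cos Δλ) = 329.59°
Δθ = θ₂ − θ₁ = +58.7°

+58.7°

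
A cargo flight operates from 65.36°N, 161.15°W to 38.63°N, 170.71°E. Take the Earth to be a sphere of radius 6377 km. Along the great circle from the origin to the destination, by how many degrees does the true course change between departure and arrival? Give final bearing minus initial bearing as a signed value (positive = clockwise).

At departure: θ₁ = atan2(sin Δλ cos φ₂, cos φ₁ sin φ₂ − sin φ₁ cos φ₂ cos Δλ) = 225.20°
At arrival: θ₂ = atan2(sin Δλ cos φ₁, −cos φ₂ sin φ₁ + sin φ₂ cos φ₁ cos Δλ) = 202.25°
Δθ = θ₂ − θ₁ = -22.9°

-22.9°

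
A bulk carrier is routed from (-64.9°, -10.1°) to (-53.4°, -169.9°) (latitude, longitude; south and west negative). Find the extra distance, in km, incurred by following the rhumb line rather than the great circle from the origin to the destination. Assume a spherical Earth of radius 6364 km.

2350 km

Great circle: cos σ = sin φ₁ sin φ₂ + cos φ₁ cos φ₂ cos Δλ,  σ = 1.0591 rad → d_gc = 6740.2 km
Rhumb line: Δψ = +0.3958, q = Δφ/Δψ = 0.5071, d_rh = R√(Δφ²+q²Δλ²) = 9090.0 km
Excess = 9090.0 − 6740.2 = 2349.8 ≈ 2350 km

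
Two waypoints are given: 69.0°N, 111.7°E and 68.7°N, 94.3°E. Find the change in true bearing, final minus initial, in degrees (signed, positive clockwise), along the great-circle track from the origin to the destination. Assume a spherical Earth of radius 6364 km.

-16.2°

Initial bearing θ₁ = atan2(sin Δλ cos φ₂, cos φ₁ sin φ₂ − sin φ₁ cos φ₂ cos Δλ) = 275.41°
Final bearing θ₂ = (initial bearing from the destination back to the start) + 180° = 259.16°
Δθ = θ₂ − θ₁ = -16.2°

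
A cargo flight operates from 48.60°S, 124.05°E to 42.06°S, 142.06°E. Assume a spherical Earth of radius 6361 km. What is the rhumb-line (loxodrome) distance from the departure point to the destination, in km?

1580 km

Rhumb course C = atan2(Δλ, Δψ) with Δψ = ln[tan(π/4+φ₂/2)/tan(π/4+φ₁/2)] = +0.1626, Δλ = +0.3143 → C = 62.64°
d = R·|Δφ| / |cos C| = 6361·0.11414 / 0.45952 = 1580 km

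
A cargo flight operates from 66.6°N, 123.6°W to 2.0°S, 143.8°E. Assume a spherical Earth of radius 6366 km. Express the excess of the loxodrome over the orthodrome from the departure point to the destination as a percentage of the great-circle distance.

Great circle: σ = 1.6209 rad → d_gc = Rσ = 10318.3 km
Rhumb: Δφ = -1.1973, Δλ = -1.6162, Δψ = -1.6095, q = Δφ/Δψ = 0.7439 → d_rh = R√(Δφ²+q²Δλ²) = 10801.4 km
Excess = (10801.4 − 10318.3) / 10318.3 = 483.1 / 10318.3 = 4.68% ≈ 4.7%

4.7%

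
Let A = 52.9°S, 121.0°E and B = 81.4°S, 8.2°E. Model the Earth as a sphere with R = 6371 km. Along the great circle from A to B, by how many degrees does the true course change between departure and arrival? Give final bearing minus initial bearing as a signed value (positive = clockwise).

Initial bearing θ₁ = atan2(sin Δλ cos φ₂, cos φ₁ sin φ₂ − sin φ₁ cos φ₂ cos Δλ) = 192.11°
Final bearing θ₂ = (initial bearing from the destination back to the start) + 180° = 302.22°
Δθ = θ₂ − θ₁ = +110.1°

+110.1°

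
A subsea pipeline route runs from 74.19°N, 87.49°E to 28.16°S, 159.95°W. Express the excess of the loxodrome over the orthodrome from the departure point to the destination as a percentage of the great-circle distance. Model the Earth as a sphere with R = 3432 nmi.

5.9%

Great circle: σ = 2.1487 rad → d_gc = Rσ = 7374.2 nmi
Rhumb: Δφ = -1.7863, Δλ = +1.9645, Δψ = -2.4869, q = Δφ/Δψ = 0.7183 → d_rh = R√(Δφ²+q²Δλ²) = 7812.8 nmi
Excess = (7812.8 − 7374.2) / 7374.2 = 438.6 / 7374.2 = 5.948% ≈ 5.9%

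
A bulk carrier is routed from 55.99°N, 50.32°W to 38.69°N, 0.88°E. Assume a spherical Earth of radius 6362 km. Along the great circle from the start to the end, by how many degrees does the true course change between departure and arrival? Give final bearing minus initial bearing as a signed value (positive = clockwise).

Initial bearing θ₁ = atan2(sin Δλ cos φ₂, cos φ₁ sin φ₂ − sin φ₁ cos φ₂ cos Δλ) = 95.24°
Final bearing θ₂ = (initial bearing from the destination back to the start) + 180° = 134.47°
Δθ = θ₂ − θ₁ = +39.2°

+39.2°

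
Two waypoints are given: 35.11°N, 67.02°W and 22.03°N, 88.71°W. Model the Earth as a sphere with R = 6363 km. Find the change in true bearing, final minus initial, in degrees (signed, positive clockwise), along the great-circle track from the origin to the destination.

-10.5°

At departure: θ₁ = atan2(sin Δλ cos φ₂, cos φ₁ sin φ₂ − sin φ₁ cos φ₂ cos Δλ) = 241.17°
At arrival: θ₂ = atan2(sin Δλ cos φ₁, −cos φ₂ sin φ₁ + sin φ₂ cos φ₁ cos Δλ) = 230.63°
Δθ = θ₂ − θ₁ = -10.5°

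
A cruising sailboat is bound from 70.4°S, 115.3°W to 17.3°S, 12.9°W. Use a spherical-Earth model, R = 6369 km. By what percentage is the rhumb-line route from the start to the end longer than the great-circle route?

Great circle: σ = 1.3578 rad → d_gc = Rσ = 8648.0 km
Rhumb: Δφ = +0.9268, Δλ = +1.7872, Δψ = +1.4494, q = Δφ/Δψ = 0.6394 → d_rh = R√(Δφ²+q²Δλ²) = 9371.0 km
Excess = (9371.0 − 8648.0) / 8648.0 = 723.0 / 8648.0 = 8.36% ≈ 8.4%

8.4%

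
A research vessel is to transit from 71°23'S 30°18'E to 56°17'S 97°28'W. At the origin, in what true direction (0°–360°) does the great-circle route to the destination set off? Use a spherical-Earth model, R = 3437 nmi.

θ = atan2( sin Δλ·cos φ₂ ,  cos φ₁ sin φ₂ − sin φ₁ cos φ₂ cos Δλ )
  = atan2(-0.4388, -0.5877) = 216.75°

216.7°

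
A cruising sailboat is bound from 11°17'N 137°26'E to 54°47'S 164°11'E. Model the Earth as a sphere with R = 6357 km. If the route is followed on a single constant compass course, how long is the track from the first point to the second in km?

7759 km

Rhumb course C = atan2(Δλ, Δψ) with Δψ = ln[tan(π/4+φ₂/2)/tan(π/4+φ₁/2)] = -1.3459, Δλ = +0.4669 → C = 160.87°
d = R·|Δφ| / |cos C| = 6357·1.15308 / 0.94477 = 7759 km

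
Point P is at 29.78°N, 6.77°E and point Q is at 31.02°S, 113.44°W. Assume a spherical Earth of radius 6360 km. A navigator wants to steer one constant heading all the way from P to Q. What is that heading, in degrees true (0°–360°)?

242.0°

Meridional parts: M(φ₁)=+0.5449, M(φ₂)=-0.5700 → ΔM = -1.1148;  Δλ = -2.0981 rad
tan C = Δλ / ΔM = +1.8819 → C = 242.02°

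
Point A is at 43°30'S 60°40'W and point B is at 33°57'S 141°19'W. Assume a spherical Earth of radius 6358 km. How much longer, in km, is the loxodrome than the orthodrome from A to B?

Great circle: cos σ = sin φ₁ sin φ₂ + cos φ₁ cos φ₂ cos Δλ,  σ = 1.0677 rad → d_gc = 6788.1 km
Rhumb line: Δψ = +0.2142, q = Δφ/Δψ = 0.7781, d_rh = R√(Δφ²+q²Δλ²) = 7043.7 km
Excess = 7043.7 − 6788.1 = 255.6 ≈ 256 km

256 km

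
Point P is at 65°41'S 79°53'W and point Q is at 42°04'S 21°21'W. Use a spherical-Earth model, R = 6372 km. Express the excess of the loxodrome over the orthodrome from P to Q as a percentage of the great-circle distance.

Great circle: σ = 0.6918 rad → d_gc = Rσ = 4407.9 km
Rhumb: Δφ = +0.4122, Δλ = +1.0216, Δψ = +0.7243, q = Δφ/Δψ = 0.5691 → d_rh = R√(Δφ²+q²Δλ²) = 4541.1 km
Excess = (4541.1 − 4407.9) / 4407.9 = 133.2 / 4407.9 = 3.02% ≈ 3.0%

3.0%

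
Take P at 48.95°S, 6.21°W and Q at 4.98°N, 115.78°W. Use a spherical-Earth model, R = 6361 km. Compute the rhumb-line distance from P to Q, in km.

12266 km

Δψ = ln[tan(π/4+φ₂/2)/tan(π/4+φ₁/2)] = +1.0695;  Δφ = +0.9413 rad,  Δλ = -1.9124 rad
q = Δφ/Δψ = 0.8801
d = R·√(Δφ² + q²Δλ²) = 6361·1.92836 = 12266 km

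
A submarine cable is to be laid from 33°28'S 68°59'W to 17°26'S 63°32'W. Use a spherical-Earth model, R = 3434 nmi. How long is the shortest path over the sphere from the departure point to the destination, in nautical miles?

1005 nmi

cos σ = sin φ₁ sin φ₂ + cos φ₁ cos φ₂ cos Δλ
      = sin(-33.47°)sin(-17.43°) + cos(-33.47°)cos(-17.43°)cos(5.45°) = 0.9575
σ = 16.764° → d = Rσ = 3434·0.29258 = 1005 nmi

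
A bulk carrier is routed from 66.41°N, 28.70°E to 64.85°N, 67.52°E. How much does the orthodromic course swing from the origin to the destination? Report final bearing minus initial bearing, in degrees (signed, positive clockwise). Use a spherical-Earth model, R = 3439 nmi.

At departure: θ₁ = atan2(sin Δλ cos φ₂, cos φ₁ sin φ₂ − sin φ₁ cos φ₂ cos Δλ) = 77.55°
At arrival: θ₂ = atan2(sin Δλ cos φ₁, −cos φ₂ sin φ₁ + sin φ₂ cos φ₁ cos Δλ) = 113.15°
Δθ = θ₂ − θ₁ = +35.6°

+35.6°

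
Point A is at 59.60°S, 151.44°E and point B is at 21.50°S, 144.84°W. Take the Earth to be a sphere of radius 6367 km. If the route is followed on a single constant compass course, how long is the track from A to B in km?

6648 km

Rhumb course C = atan2(Δλ, Δψ) with Δψ = ln[tan(π/4+φ₂/2)/tan(π/4+φ₁/2)] = +0.9187, Δλ = +1.1121 → C = 50.44°
d = R·|Δφ| / |cos C| = 6367·0.66497 / 0.63688 = 6648 km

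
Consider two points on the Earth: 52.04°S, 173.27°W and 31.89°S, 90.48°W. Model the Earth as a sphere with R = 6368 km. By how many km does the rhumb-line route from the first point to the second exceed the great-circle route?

Great circle: cos σ = sin φ₁ sin φ₂ + cos φ₁ cos φ₂ cos Δλ,  σ = 1.0678 rad → d_gc = 6799.6 km
Rhumb line: Δψ = +0.4795, q = Δφ/Δψ = 0.7334, d_rh = R√(Δφ²+q²Δλ²) = 7110.3 km
Excess = 7110.3 − 6799.6 = 310.7 ≈ 311 km

311 km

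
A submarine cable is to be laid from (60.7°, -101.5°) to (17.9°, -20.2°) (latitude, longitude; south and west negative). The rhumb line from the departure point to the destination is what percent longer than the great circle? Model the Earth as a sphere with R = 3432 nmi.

4.2%

Great circle: σ = 1.2255 rad → d_gc = Rσ = 4205.9 nmi
Rhumb: Δφ = -0.7470, Δλ = +1.4190, Δψ = -1.0240, q = Δφ/Δψ = 0.7295 → d_rh = R√(Δφ²+q²Δλ²) = 4380.9 nmi
Excess = (4380.9 − 4205.9) / 4205.9 = 175.0 / 4205.9 = 4.16% ≈ 4.2%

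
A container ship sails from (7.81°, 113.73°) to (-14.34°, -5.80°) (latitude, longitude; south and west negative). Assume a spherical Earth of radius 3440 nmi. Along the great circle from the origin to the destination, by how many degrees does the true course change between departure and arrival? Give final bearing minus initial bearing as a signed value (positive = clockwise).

+11.4°

At departure: θ₁ = atan2(sin Δλ cos φ₂, cos φ₁ sin φ₂ − sin φ₁ cos φ₂ cos Δλ) = 257.92°
At arrival: θ₂ = atan2(sin Δλ cos φ₁, −cos φ₂ sin φ₁ + sin φ₂ cos φ₁ cos Δλ) = 269.29°
Δθ = θ₂ − θ₁ = +11.4°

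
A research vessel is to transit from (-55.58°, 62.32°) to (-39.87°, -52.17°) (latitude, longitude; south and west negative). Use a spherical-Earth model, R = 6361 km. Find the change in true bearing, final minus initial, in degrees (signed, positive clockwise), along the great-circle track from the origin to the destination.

At departure: θ₁ = atan2(sin Δλ cos φ₂, cos φ₁ sin φ₂ − sin φ₁ cos φ₂ cos Δλ) = 228.19°
At arrival: θ₂ = atan2(sin Δλ cos φ₁, −cos φ₂ sin φ₁ + sin φ₂ cos φ₁ cos Δλ) = 326.71°
Δθ = θ₂ − θ₁ = +98.5°

+98.5°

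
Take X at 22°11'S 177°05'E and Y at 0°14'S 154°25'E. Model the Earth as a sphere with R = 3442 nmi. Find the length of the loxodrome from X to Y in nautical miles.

Δψ = ln[tan(π/4+φ₂/2)/tan(π/4+φ₁/2)] = +0.3932;  Δφ = +0.3831 rad,  Δλ = -0.3956 rad
q = Δφ/Δψ = 0.9744
d = R·√(Δφ² + q²Δλ²) = 3442·0.54348 = 1871 nmi

1871 nmi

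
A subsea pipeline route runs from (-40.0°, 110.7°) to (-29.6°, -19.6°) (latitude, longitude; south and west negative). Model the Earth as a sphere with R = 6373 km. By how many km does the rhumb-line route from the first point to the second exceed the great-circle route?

1191 km

Great circle: cos σ = sin φ₁ sin φ₂ + cos φ₁ cos φ₂ cos Δλ,  σ = 1.6843 rad → d_gc = 10734.4 km
Rhumb line: Δψ = +0.2216, q = Δφ/Δψ = 0.8189, d_rh = R√(Δφ²+q²Δλ²) = 11925.2 km
Excess = 11925.2 − 10734.4 = 1190.8 ≈ 1191 km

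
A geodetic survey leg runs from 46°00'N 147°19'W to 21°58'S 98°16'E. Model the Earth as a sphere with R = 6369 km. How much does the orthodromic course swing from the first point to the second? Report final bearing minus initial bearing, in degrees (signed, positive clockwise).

-42.6°

At departure: θ₁ = atan2(sin Δλ cos φ₂, cos φ₁ sin φ₂ − sin φ₁ cos φ₂ cos Δλ) = 271.08°
At arrival: θ₂ = atan2(sin Δλ cos φ₁, −cos φ₂ sin φ₁ + sin φ₂ cos φ₁ cos Δλ) = 228.50°
Δθ = θ₂ − θ₁ = -42.6°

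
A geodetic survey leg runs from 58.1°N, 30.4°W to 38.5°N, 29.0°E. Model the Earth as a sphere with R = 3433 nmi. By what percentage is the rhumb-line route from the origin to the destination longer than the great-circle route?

Great circle: σ = 0.7392 rad → d_gc = Rσ = 2537.6 nmi
Rhumb: Δφ = -0.3421, Δλ = +1.0367, Δψ = -0.5234, q = Δφ/Δψ = 0.6536 → d_rh = R√(Δφ²+q²Δλ²) = 2606.0 nmi
Excess = (2606.0 − 2537.6) / 2537.6 = 68.4 / 2537.6 = 2.70% ≈ 2.7%

2.7%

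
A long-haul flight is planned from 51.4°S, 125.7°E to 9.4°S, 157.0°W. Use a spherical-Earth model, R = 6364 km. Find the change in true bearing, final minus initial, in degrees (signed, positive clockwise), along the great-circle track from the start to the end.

Initial bearing θ₁ = atan2(sin Δλ cos φ₂, cos φ₁ sin φ₂ − sin φ₁ cos φ₂ cos Δλ) = 85.98°
Final bearing θ₂ = (initial bearing from the destination back to the start) + 180° = 39.11°
Δθ = θ₂ − θ₁ = -46.9°

-46.9°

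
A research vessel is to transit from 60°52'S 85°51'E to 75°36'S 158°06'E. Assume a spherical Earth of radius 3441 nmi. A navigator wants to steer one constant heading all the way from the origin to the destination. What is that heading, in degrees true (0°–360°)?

119.8°

Meridional parts: M(φ₁)=-1.3476, M(φ₂)=-2.0689 → ΔM = -0.7212;  Δλ = +1.2610 rad
tan C = Δλ / ΔM = -1.7484 → C = 119.77°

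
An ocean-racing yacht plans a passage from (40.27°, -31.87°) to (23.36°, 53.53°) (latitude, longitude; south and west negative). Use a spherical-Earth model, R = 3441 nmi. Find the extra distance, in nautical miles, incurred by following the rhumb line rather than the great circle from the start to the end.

Great circle: cos σ = sin φ₁ sin φ₂ + cos φ₁ cos φ₂ cos Δλ,  σ = 1.2530 rad → d_gc = 4311.6 nmi
Rhumb line: Δψ = -0.3496, q = Δφ/Δψ = 0.8443, d_rh = R√(Δφ²+q²Δλ²) = 4447.6 nmi
Excess = 4447.6 − 4311.6 = 136.0 ≈ 136 nmi

136 nmi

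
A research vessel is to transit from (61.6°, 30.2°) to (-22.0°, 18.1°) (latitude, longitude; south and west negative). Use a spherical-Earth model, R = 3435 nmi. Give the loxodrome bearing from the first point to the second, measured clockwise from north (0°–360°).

Δψ = ln[tan(π/4+φ₂/2)/tan(π/4+φ₁/2)] = -1.7680
Δλ = -0.2112 rad (taken the short way round)
course = atan2(Δλ, Δψ) = 186.81°

186.8°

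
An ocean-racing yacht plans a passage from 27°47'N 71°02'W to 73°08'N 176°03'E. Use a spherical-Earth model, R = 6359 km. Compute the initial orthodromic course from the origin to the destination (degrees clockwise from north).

343.5°

N = sin Δλ·cos φ₂ = -0.2672;  D = cos φ₁ sin φ₂ − sin φ₁ cos φ₂ cos Δλ = +0.8993
initial course = atan2(N, D) = 343.45°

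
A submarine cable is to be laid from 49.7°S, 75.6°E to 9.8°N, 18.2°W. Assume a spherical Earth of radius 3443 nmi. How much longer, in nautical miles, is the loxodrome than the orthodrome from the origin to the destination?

130 nmi

Great circle: cos σ = sin φ₁ sin φ₂ + cos φ₁ cos φ₂ cos Δλ,  σ = 1.7437 rad → d_gc = 6003.6 nmi
Rhumb line: Δψ = +1.1744, q = Δφ/Δψ = 0.8842, d_rh = R√(Δφ²+q²Δλ²) = 6133.9 nmi
Excess = 6133.9 − 6003.6 = 130.3 ≈ 130 nmi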